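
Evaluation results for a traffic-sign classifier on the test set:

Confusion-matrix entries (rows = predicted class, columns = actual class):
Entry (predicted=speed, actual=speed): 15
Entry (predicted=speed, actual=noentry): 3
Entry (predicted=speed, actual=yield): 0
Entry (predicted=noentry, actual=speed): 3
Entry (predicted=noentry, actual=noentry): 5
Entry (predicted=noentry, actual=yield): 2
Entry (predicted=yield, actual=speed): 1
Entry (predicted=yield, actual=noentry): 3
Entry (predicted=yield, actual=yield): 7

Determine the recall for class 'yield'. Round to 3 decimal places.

One-vs-rest for 'yield': TP = diagonal; FP = other classes predicted 'yield'; FN = 'yield' predicted as other.
recall = TP/(TP+FN).
yield: TP=7, FN=0+2=2 → 7/9 = 0.7778

0.778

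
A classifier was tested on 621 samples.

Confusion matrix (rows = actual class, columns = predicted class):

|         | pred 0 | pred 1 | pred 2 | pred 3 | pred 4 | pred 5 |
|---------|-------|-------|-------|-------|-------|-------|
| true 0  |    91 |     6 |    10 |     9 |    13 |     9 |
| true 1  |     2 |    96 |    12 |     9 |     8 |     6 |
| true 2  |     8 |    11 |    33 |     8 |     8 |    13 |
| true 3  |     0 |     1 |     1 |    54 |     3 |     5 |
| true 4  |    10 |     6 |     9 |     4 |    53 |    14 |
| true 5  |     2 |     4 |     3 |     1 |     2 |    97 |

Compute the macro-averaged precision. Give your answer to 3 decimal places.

Per-class precision (TP/(TP+FP)):
  0: TP=91, FP=2+8+0+10+2=22 → 91/113 = 0.8053
  1: TP=96, FP=6+11+1+6+4=28 → 96/124 = 0.7742
  2: TP=33, FP=10+12+1+9+3=35 → 33/68 = 0.4853
  3: TP=54, FP=9+9+8+4+1=31 → 54/85 = 0.6353
  4: TP=53, FP=13+8+8+3+2=34 → 53/87 = 0.6092
  5: TP=97, FP=9+6+13+5+14=47 → 97/144 = 0.6736
Macro-precision = mean = (0.8053 + 0.7742 + 0.4853 + 0.6353 + 0.6092 + 0.6736) / 6 = 0.664

0.664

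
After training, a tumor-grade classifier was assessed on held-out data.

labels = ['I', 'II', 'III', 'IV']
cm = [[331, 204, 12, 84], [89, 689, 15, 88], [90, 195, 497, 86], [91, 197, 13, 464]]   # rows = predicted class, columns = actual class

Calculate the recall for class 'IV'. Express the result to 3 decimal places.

0.643

Treat 'IV' as positive and all other classes as negative.
recall = TP/(TP+FN).
IV: TP=464, FN=84+88+86=258 → 464/722 = 0.6427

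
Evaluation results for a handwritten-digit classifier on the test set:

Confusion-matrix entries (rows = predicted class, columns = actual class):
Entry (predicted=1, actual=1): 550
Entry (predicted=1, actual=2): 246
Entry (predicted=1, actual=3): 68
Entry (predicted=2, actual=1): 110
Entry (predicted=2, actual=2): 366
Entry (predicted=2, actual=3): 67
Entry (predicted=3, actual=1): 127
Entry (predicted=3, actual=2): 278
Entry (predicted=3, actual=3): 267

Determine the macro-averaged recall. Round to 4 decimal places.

0.5914

Per-class recall (TP/(TP+FN)):
  1: TP=550, FN=110+127=237 → 550/787 = 0.69886
  2: TP=366, FN=246+278=524 → 366/890 = 0.41124
  3: TP=267, FN=68+67=135 → 267/402 = 0.66418
Macro-recall = mean = (0.69886 + 0.41124 + 0.66418) / 3 = 0.5914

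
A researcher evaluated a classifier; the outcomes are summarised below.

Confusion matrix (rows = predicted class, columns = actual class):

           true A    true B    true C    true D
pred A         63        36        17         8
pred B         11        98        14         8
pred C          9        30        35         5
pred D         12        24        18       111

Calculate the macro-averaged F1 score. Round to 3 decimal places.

0.592

Per-class F1 score (2·TP/(2·TP+FP+FN)):
  A: TP=63, FP=36+17+8=61, FN=11+9+12=32 → 126/219 = 0.5753
  B: TP=98, FP=11+14+8=33, FN=36+30+24=90 → 196/319 = 0.6144
  C: TP=35, FP=9+30+5=44, FN=17+14+18=49 → 70/163 = 0.4294
  D: TP=111, FP=12+24+18=54, FN=8+8+5=21 → 222/297 = 0.7475
Macro-F1 score = mean = (0.5753 + 0.6144 + 0.4294 + 0.7475) / 4 = 0.592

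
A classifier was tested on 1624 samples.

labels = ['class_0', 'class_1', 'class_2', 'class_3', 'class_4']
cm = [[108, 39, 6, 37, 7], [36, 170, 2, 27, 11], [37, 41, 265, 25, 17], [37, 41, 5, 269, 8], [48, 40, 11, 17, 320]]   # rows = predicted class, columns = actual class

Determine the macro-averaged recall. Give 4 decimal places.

0.6871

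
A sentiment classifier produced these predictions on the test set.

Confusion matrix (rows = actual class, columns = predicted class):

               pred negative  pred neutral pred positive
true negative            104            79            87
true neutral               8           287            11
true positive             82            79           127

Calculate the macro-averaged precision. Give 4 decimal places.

Per-class precision (TP/(TP+FP)):
  negative: TP=104, FP=8+82=90 → 104/194 = 0.53608
  neutral: TP=287, FP=79+79=158 → 287/445 = 0.64494
  positive: TP=127, FP=87+11=98 → 127/225 = 0.56444
Macro-precision = mean = (0.53608 + 0.64494 + 0.56444) / 3 = 0.5818

0.5818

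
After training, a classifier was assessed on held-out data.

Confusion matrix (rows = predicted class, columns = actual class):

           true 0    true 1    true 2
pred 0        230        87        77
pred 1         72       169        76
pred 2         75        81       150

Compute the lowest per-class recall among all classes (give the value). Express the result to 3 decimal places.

Per-class recall (TP/(TP+FN)):
  0: TP=230, FN=72+75=147 → 230/377 = 0.6101
  1: TP=169, FN=87+81=168 → 169/337 = 0.5015
  2: TP=150, FN=77+76=153 → 150/303 = 0.4950
Lowest is class '2' with recall = 0.495.

0.495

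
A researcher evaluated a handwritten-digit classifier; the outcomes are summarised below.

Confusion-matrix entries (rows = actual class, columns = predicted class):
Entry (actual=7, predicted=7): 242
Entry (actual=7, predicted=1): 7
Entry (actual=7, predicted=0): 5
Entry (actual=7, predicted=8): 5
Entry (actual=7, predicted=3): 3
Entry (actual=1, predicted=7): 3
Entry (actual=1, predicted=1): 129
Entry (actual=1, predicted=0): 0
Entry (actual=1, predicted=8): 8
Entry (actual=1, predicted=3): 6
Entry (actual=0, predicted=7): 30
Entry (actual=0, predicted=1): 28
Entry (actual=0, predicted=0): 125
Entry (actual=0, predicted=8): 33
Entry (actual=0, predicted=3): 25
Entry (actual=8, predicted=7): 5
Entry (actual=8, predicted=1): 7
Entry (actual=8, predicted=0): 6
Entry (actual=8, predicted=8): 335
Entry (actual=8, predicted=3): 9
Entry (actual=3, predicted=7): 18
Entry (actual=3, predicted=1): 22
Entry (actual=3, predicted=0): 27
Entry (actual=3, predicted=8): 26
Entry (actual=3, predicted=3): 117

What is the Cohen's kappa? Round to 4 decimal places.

Observed agreement pₒ = trace/N = 948/1221 = 0.77641
Expected agreement pₑ = Σ (rowᵢ·colᵢ)/N² = (262·298 + 146·193 + 241·163 + 362·407 + 210·160)/1221² = 0.21898
κ = (pₒ − pₑ)/(1 − pₑ) = (0.77641 − 0.21898)/(1 − 0.21898) = 0.7137

0.7137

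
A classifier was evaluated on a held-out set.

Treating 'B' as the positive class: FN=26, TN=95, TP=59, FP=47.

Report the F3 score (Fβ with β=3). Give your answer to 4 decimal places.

0.6774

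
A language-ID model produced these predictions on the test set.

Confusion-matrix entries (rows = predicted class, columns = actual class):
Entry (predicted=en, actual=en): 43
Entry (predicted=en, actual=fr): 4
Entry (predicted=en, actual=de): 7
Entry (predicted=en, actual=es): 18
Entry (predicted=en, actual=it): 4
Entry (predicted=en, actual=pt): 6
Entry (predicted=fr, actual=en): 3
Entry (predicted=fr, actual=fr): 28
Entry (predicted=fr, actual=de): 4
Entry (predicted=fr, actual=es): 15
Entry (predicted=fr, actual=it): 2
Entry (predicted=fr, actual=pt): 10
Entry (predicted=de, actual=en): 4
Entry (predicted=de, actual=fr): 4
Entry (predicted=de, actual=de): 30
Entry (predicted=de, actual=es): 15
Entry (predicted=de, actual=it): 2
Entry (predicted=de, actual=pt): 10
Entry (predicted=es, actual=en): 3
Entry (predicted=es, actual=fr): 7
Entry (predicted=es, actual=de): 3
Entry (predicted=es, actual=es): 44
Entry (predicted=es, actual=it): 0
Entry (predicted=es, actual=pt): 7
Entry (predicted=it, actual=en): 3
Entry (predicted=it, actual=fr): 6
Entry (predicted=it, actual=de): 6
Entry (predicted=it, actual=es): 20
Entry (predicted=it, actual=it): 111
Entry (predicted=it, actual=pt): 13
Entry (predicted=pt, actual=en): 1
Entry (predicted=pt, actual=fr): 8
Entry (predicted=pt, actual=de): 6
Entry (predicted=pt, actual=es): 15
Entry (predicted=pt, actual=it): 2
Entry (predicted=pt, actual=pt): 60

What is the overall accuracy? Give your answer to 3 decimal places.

0.603

Accuracy = trace / total = (43+28+30+44+111+60=316) / 524 = 316/524 = 0.603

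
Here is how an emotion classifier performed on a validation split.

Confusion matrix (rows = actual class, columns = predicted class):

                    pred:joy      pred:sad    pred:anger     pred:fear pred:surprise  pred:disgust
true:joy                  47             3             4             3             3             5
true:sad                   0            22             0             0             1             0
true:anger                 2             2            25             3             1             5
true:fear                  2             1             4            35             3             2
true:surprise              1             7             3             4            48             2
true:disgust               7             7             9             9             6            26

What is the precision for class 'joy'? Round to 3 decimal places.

Take TP from the diagonal, FP from the rest of the 'joy' prediction marginal, FN from the rest of the 'joy' actual marginal.
precision = TP/(TP+FP).
joy: TP=47, FP=0+2+2+1+7=12 → 47/59 = 0.7966

0.797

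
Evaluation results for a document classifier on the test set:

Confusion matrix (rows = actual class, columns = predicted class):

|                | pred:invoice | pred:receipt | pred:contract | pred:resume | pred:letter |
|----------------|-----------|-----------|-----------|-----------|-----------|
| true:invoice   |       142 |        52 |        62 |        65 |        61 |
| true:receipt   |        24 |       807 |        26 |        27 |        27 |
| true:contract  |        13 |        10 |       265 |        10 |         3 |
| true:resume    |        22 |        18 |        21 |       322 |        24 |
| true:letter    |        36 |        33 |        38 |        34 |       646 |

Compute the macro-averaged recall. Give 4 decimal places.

0.7500

Per-class recall (TP/(TP+FN)):
  invoice: TP=142, FN=52+62+65+61=240 → 142/382 = 0.37173
  receipt: TP=807, FN=24+26+27+27=104 → 807/911 = 0.88584
  contract: TP=265, FN=13+10+10+3=36 → 265/301 = 0.88040
  resume: TP=322, FN=22+18+21+24=85 → 322/407 = 0.79115
  letter: TP=646, FN=36+33+38+34=141 → 646/787 = 0.82084
Macro-recall = mean = (0.37173 + 0.88584 + 0.88040 + 0.79115 + 0.82084) / 5 = 0.7500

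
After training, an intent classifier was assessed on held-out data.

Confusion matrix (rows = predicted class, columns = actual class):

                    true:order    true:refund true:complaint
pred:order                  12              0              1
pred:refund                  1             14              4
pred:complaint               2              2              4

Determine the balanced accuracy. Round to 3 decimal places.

0.706

Balanced accuracy = mean of per-class recall.
  order: recall = 12/15 = 0.8000
  refund: recall = 14/16 = 0.8750
  complaint: recall = 4/9 = 0.4444
Mean = (0.8000 + 0.8750 + 0.4444) / 3 = 0.706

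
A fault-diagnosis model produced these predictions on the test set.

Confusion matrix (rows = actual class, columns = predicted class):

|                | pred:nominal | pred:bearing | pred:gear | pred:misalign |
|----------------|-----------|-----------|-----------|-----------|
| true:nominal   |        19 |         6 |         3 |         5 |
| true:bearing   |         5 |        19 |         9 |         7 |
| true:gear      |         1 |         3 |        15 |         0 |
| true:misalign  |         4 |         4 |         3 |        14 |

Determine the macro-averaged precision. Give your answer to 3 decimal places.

0.572

Per-class precision (TP/(TP+FP)):
  nominal: TP=19, FP=5+1+4=10 → 19/29 = 0.6552
  bearing: TP=19, FP=6+3+4=13 → 19/32 = 0.5938
  gear: TP=15, FP=3+9+3=15 → 15/30 = 0.5000
  misalign: TP=14, FP=5+7+0=12 → 14/26 = 0.5385
Macro-precision = mean = (0.6552 + 0.5938 + 0.5000 + 0.5385) / 4 = 0.572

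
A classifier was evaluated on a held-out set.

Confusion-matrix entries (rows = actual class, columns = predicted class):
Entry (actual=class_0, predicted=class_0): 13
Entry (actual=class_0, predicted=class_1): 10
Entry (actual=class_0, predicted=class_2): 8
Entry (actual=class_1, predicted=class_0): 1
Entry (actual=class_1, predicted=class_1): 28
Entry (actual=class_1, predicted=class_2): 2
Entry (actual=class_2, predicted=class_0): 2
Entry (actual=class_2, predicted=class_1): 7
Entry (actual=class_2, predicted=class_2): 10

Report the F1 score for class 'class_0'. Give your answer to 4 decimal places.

0.5532

Treat 'class_0' as positive and all other classes as negative.
F1 score = 2·TP/(2·TP+FP+FN).
class_0: TP=13, FP=1+2=3, FN=10+8=18 → 26/47 = 0.55319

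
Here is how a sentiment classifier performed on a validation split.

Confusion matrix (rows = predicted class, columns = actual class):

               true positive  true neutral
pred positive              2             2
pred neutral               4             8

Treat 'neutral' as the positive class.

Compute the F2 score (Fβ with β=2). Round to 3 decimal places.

0.769

Fβ = (1+β²)·TP / ((1+β²)·TP + β²·FN + FP), with β²=4
= 5·8 / (5·8 + 4·2 + 4) = 0.769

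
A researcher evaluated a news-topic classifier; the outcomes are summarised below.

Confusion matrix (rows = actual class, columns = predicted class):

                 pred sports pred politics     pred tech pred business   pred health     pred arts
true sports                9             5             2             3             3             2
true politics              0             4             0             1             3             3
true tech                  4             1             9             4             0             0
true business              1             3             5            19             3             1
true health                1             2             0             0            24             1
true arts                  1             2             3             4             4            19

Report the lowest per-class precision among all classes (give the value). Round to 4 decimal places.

Per-class precision (TP/(TP+FP)):
  sports: TP=9, FP=0+4+1+1+1=7 → 9/16 = 0.56250
  politics: TP=4, FP=5+1+3+2+2=13 → 4/17 = 0.23529
  tech: TP=9, FP=2+0+5+0+3=10 → 9/19 = 0.47368
  business: TP=19, FP=3+1+4+0+4=12 → 19/31 = 0.61290
  health: TP=24, FP=3+3+0+3+4=13 → 24/37 = 0.64865
  arts: TP=19, FP=2+3+0+1+1=7 → 19/26 = 0.73077
Lowest is class 'politics' with precision = 0.2353.

0.2353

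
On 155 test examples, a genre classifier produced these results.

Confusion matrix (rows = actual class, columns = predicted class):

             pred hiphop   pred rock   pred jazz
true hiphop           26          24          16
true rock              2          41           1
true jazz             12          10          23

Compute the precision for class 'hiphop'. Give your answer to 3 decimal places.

precision = TP/(TP+FP).
hiphop: TP=26, FP=2+12=14 → 26/40 = 0.6500

0.650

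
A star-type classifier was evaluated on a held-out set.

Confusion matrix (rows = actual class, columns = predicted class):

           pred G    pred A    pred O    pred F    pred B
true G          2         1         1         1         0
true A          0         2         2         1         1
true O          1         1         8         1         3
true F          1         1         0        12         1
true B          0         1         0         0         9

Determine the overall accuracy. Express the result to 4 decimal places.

Accuracy = trace / total = (2+2+8+12+9=33) / 50 = 33/50 = 0.6600

0.6600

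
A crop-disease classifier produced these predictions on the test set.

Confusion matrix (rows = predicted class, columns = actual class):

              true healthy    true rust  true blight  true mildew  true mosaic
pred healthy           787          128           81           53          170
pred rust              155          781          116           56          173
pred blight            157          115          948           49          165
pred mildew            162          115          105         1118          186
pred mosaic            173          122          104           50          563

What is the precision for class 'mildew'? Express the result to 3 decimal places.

0.663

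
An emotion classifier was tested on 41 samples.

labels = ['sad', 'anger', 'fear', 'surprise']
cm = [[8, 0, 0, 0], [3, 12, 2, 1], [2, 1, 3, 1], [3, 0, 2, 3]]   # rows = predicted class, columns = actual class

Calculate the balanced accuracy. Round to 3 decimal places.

0.613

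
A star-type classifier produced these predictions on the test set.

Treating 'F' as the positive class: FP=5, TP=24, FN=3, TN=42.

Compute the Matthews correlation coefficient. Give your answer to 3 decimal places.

0.772

MCC = (TP·TN − FP·FN) / √((TP+FP)(TP+FN)(TN+FP)(TN+FN))
Numerator = 24·42 − 5·3 = 993
Denominator = √(29·27·47·45) = √1656045 = 1286.8741
MCC = 993 / 1286.8741 = 0.772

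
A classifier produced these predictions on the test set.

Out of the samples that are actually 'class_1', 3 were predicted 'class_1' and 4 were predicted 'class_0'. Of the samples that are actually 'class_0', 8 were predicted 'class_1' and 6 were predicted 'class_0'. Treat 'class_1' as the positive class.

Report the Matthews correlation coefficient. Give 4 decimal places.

-0.1348

MCC = (TP·TN − FP·FN) / √((TP+FP)(TP+FN)(TN+FP)(TN+FN))
Numerator = 3·6 − 8·4 = -14
Denominator = √(11·7·14·10) = √10780 = 103.8268
MCC = -14 / 103.8268 = -0.1348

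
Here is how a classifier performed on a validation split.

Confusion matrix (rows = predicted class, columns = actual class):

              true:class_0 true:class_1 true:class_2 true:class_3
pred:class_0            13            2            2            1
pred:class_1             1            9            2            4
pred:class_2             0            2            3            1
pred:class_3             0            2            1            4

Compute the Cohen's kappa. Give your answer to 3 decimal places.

0.471

Observed agreement pₒ = trace/N = 29/47 = 0.6170
Expected agreement pₑ = Σ (rowᵢ·colᵢ)/N² = (14·18 + 15·16 + 8·6 + 10·7)/47² = 0.2761
κ = (pₒ − pₑ)/(1 − pₑ) = (0.6170 − 0.2761)/(1 − 0.2761) = 0.471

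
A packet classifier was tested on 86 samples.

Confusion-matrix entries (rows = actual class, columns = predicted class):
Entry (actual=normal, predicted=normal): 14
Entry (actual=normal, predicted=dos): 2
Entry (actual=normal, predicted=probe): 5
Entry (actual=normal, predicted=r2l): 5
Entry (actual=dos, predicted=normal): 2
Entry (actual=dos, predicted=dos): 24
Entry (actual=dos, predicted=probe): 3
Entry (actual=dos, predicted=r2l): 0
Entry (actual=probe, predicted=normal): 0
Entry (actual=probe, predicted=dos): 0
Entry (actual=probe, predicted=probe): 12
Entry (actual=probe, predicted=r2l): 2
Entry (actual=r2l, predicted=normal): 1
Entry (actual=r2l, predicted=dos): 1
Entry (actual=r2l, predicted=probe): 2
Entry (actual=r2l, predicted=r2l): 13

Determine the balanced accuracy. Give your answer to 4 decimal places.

Balanced accuracy = mean of per-class recall.
  normal: recall = 14/26 = 0.53846
  dos: recall = 24/29 = 0.82759
  probe: recall = 12/14 = 0.85714
  r2l: recall = 13/17 = 0.76471
Mean = (0.53846 + 0.82759 + 0.85714 + 0.76471) / 4 = 0.7470

0.7470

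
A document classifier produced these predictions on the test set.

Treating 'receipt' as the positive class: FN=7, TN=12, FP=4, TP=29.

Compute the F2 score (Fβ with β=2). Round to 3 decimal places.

0.819

Fβ = (1+β²)·TP / ((1+β²)·TP + β²·FN + FP), with β²=4
= 5·29 / (5·29 + 4·7 + 4) = 0.819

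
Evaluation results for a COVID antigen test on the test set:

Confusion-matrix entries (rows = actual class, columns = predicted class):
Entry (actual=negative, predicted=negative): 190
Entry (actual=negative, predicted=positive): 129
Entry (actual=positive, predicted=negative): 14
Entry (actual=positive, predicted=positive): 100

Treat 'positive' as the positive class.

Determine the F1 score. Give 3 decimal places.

Precision = TP/(TP+FP) = 100/229 = 0.4367
Recall = TP/(TP+FN) = 100/114 = 0.8772
F1 = 2·TP/(2·TP+FP+FN) = 200/343 = 0.583

0.583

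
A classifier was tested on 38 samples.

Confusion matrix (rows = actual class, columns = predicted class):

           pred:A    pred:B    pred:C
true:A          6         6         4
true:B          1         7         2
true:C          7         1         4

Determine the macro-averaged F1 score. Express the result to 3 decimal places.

0.449

Per-class F1 score (2·TP/(2·TP+FP+FN)):
  A: TP=6, FP=1+7=8, FN=6+4=10 → 12/30 = 0.4000
  B: TP=7, FP=6+1=7, FN=1+2=3 → 14/24 = 0.5833
  C: TP=4, FP=4+2=6, FN=7+1=8 → 8/22 = 0.3636
Macro-F1 score = mean = (0.4000 + 0.5833 + 0.3636) / 3 = 0.449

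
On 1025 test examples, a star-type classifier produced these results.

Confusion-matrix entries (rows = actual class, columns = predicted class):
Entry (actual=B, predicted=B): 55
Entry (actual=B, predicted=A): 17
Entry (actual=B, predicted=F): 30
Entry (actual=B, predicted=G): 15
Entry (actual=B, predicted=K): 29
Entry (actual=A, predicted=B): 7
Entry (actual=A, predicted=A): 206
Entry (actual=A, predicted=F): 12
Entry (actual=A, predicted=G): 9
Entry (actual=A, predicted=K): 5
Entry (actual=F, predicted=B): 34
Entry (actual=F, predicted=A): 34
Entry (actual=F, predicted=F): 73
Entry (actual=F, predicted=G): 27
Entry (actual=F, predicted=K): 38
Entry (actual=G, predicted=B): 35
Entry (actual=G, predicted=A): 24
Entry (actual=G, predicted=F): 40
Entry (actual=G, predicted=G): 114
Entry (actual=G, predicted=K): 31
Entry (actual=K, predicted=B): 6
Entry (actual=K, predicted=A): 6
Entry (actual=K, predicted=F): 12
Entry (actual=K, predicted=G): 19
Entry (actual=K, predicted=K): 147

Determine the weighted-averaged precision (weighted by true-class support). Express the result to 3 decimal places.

0.569

Per-class precision (TP/(TP+FP)):
  B: TP=55, FP=7+34+35+6=82 → 55/137 = 0.4015
  A: TP=206, FP=17+34+24+6=81 → 206/287 = 0.7178
  F: TP=73, FP=30+12+40+12=94 → 73/167 = 0.4371
  G: TP=114, FP=15+9+27+19=70 → 114/184 = 0.6196
  K: TP=147, FP=29+5+38+31=103 → 147/250 = 0.5880
Weighted-precision = Σ (supportᵢ/N)·precisionᵢ with N=1025: (146/1025)·0.4015 + (239/1025)·0.7178 + (206/1025)·0.4371 + (244/1025)·0.6196 + (190/1025)·0.5880 = 0.569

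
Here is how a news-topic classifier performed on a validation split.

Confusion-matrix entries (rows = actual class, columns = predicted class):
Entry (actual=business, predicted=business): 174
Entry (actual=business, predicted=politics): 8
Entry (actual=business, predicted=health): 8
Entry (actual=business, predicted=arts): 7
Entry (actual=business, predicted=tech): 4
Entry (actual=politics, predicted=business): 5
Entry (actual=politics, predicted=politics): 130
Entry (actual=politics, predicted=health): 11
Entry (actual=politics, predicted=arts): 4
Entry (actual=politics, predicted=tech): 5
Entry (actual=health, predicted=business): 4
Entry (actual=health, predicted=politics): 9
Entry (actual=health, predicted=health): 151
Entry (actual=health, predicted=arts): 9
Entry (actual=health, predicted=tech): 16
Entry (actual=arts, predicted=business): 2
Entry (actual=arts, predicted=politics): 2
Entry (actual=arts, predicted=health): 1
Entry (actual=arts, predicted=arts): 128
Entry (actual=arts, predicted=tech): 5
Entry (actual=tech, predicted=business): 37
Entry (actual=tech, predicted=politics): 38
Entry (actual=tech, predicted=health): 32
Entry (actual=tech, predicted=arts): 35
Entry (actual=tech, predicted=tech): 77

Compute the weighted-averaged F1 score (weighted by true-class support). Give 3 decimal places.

0.712

Per-class F1 score (2·TP/(2·TP+FP+FN)):
  business: TP=174, FP=5+4+2+37=48, FN=8+8+7+4=27 → 348/423 = 0.8227
  politics: TP=130, FP=8+9+2+38=57, FN=5+11+4+5=25 → 260/342 = 0.7602
  health: TP=151, FP=8+11+1+32=52, FN=4+9+9+16=38 → 302/392 = 0.7704
  arts: TP=128, FP=7+4+9+35=55, FN=2+2+1+5=10 → 256/321 = 0.7975
  tech: TP=77, FP=4+5+16+5=30, FN=37+38+32+35=142 → 154/326 = 0.4724
Weighted-F1 score = Σ (supportᵢ/N)·F1 scoreᵢ with N=902: (201/902)·0.8227 + (155/902)·0.7602 + (189/902)·0.7704 + (138/902)·0.7975 + (219/902)·0.4724 = 0.712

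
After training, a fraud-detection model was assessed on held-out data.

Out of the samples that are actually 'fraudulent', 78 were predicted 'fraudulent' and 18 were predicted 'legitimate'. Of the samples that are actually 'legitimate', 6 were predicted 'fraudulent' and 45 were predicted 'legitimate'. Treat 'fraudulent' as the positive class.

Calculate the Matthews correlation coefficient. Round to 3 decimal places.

0.668

MCC = (TP·TN − FP·FN) / √((TP+FP)(TP+FN)(TN+FP)(TN+FN))
Numerator = 78·45 − 6·18 = 3402
Denominator = √(84·96·51·63) = √25909632 = 5090.1505
MCC = 3402 / 5090.1505 = 0.668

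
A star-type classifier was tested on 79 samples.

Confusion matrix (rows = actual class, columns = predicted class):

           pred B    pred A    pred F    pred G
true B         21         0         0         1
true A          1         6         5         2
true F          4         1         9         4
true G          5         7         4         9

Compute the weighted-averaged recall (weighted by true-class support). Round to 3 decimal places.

Per-class recall (TP/(TP+FN)):
  B: TP=21, FN=0+0+1=1 → 21/22 = 0.9545
  A: TP=6, FN=1+5+2=8 → 6/14 = 0.4286
  F: TP=9, FN=4+1+4=9 → 9/18 = 0.5000
  G: TP=9, FN=5+7+4=16 → 9/25 = 0.3600
Weighted-recall = Σ (supportᵢ/N)·recallᵢ with N=79: (22/79)·0.9545 + (14/79)·0.4286 + (18/79)·0.5000 + (25/79)·0.3600 = 0.570

0.570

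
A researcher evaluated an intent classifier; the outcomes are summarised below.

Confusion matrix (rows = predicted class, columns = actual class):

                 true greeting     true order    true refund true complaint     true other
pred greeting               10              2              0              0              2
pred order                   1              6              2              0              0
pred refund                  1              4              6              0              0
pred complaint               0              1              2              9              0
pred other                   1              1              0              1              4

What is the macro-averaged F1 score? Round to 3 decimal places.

0.653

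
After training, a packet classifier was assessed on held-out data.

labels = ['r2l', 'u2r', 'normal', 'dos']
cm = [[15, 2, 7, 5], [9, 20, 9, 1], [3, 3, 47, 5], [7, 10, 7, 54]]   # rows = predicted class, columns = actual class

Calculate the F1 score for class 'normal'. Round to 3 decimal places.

F1 score = 2·TP/(2·TP+FP+FN).
normal: TP=47, FP=3+3+5=11, FN=7+9+7=23 → 94/128 = 0.7344

0.734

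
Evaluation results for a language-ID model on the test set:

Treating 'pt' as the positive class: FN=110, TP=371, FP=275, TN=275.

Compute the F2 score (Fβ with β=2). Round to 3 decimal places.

0.722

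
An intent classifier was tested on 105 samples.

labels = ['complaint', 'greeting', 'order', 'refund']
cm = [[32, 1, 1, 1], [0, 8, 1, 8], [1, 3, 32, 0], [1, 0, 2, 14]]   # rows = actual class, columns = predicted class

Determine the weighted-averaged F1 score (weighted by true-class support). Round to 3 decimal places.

Per-class F1 score (2·TP/(2·TP+FP+FN)):
  complaint: TP=32, FP=0+1+1=2, FN=1+1+1=3 → 64/69 = 0.9275
  greeting: TP=8, FP=1+3+0=4, FN=0+1+8=9 → 16/29 = 0.5517
  order: TP=32, FP=1+1+2=4, FN=1+3+0=4 → 64/72 = 0.8889
  refund: TP=14, FP=1+8+0=9, FN=1+0+2=3 → 28/40 = 0.7000
Weighted-F1 score = Σ (supportᵢ/N)·F1 scoreᵢ with N=105: (35/105)·0.9275 + (17/105)·0.5517 + (36/105)·0.8889 + (17/105)·0.7000 = 0.817

0.817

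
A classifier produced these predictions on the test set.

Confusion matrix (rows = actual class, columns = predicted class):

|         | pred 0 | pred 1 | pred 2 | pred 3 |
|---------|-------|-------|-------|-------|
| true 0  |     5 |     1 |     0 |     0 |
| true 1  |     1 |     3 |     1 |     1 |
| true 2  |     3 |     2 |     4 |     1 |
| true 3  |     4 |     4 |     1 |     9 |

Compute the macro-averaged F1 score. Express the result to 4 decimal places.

0.5055

Per-class F1 score (2·TP/(2·TP+FP+FN)):
  0: TP=5, FP=1+3+4=8, FN=1+0+0=1 → 10/19 = 0.52632
  1: TP=3, FP=1+2+4=7, FN=1+1+1=3 → 6/16 = 0.37500
  2: TP=4, FP=0+1+1=2, FN=3+2+1=6 → 8/16 = 0.50000
  3: TP=9, FP=0+1+1=2, FN=4+4+1=9 → 18/29 = 0.62069
Macro-F1 score = mean = (0.52632 + 0.37500 + 0.50000 + 0.62069) / 4 = 0.5055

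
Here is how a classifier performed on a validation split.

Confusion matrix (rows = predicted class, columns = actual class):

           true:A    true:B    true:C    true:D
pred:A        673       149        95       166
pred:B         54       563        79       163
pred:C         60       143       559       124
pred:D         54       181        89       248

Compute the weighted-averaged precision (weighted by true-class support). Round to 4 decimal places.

Per-class precision (TP/(TP+FP)):
  A: TP=673, FP=149+95+166=410 → 673/1083 = 0.62142
  B: TP=563, FP=54+79+163=296 → 563/859 = 0.65541
  C: TP=559, FP=60+143+124=327 → 559/886 = 0.63093
  D: TP=248, FP=54+181+89=324 → 248/572 = 0.43357
Weighted-precision = Σ (supportᵢ/N)·precisionᵢ with N=3400: (841/3400)·0.62142 + (1036/3400)·0.65541 + (822/3400)·0.63093 + (701/3400)·0.43357 = 0.5953

0.5953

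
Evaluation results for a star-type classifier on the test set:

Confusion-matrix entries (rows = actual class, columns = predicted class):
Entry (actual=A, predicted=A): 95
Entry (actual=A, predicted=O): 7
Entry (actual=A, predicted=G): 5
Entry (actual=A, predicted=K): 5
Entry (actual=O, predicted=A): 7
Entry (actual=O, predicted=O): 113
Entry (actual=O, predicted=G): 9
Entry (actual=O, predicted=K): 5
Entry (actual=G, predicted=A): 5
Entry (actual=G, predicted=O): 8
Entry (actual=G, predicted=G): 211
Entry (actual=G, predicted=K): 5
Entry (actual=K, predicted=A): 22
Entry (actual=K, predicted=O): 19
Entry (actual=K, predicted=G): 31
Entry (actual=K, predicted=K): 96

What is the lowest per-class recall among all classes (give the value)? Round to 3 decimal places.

Per-class recall (TP/(TP+FN)):
  A: TP=95, FN=7+5+5=17 → 95/112 = 0.8482
  O: TP=113, FN=7+9+5=21 → 113/134 = 0.8433
  G: TP=211, FN=5+8+5=18 → 211/229 = 0.9214
  K: TP=96, FN=22+19+31=72 → 96/168 = 0.5714
Lowest is class 'K' with recall = 0.571.

0.571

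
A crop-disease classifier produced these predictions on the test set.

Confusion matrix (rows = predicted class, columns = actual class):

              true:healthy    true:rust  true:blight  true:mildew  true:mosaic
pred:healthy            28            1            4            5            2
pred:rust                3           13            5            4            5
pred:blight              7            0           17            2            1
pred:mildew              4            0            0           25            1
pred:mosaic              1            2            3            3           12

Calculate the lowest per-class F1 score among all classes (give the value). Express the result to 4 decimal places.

0.5652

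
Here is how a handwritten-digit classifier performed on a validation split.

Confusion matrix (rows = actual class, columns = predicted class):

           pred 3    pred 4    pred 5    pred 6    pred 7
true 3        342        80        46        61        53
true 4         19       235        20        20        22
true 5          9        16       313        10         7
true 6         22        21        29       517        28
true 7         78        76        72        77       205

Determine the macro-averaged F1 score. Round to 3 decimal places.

Per-class F1 score (2·TP/(2·TP+FP+FN)):
  3: TP=342, FP=19+9+22+78=128, FN=80+46+61+53=240 → 684/1052 = 0.6502
  4: TP=235, FP=80+16+21+76=193, FN=19+20+20+22=81 → 470/744 = 0.6317
  5: TP=313, FP=46+20+29+72=167, FN=9+16+10+7=42 → 626/835 = 0.7497
  6: TP=517, FP=61+20+10+77=168, FN=22+21+29+28=100 → 1034/1302 = 0.7942
  7: TP=205, FP=53+22+7+28=110, FN=78+76+72+77=303 → 410/823 = 0.4982
Macro-F1 score = mean = (0.6502 + 0.6317 + 0.7497 + 0.7942 + 0.4982) / 5 = 0.665

0.665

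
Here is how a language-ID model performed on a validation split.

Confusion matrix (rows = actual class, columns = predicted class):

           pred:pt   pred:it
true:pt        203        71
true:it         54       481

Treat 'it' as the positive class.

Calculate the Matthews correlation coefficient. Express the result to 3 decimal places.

0.651

MCC = (TP·TN − FP·FN) / √((TP+FP)(TP+FN)(TN+FP)(TN+FN))
Numerator = 481·203 − 71·54 = 93809
Denominator = √(552·535·274·257) = √20795843760 = 144207.6411
MCC = 93809 / 144207.6411 = 0.651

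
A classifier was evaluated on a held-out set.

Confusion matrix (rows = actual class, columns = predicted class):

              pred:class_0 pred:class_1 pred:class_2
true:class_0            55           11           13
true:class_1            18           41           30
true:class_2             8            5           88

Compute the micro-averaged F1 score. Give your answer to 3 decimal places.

Micro-averaging pools counts across classes: ΣTP=184, ΣFP=85, ΣFN=85.
Micro-F1 score = 2·TP/(2·TP+FP+FN) on pooled counts = 0.684 (equals overall accuracy in single-label multiclass).

0.684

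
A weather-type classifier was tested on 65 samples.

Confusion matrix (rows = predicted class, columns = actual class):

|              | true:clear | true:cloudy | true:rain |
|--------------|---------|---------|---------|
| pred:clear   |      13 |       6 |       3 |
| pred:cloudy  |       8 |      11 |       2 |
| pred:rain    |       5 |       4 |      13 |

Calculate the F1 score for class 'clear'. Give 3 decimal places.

F1 score = 2·TP/(2·TP+FP+FN).
clear: TP=13, FP=6+3=9, FN=8+5=13 → 26/48 = 0.5417

0.542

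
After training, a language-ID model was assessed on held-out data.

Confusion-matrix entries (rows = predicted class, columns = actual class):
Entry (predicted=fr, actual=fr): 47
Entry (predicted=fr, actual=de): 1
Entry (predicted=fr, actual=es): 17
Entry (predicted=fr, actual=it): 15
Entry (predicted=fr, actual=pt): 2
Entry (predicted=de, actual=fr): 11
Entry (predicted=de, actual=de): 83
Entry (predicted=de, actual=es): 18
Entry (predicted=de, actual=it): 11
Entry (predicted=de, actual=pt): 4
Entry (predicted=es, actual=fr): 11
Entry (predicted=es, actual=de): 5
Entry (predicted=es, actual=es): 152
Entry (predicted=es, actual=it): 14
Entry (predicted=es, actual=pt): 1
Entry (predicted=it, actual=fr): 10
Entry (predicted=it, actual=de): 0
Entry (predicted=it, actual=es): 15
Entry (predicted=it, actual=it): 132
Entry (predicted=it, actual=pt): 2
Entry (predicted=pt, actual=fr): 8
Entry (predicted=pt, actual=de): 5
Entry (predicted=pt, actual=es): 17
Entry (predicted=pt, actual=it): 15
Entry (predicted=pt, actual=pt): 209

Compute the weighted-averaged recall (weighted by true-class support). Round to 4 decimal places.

Per-class recall (TP/(TP+FN)):
  fr: TP=47, FN=11+11+10+8=40 → 47/87 = 0.54023
  de: TP=83, FN=1+5+0+5=11 → 83/94 = 0.88298
  es: TP=152, FN=17+18+15+17=67 → 152/219 = 0.69406
  it: TP=132, FN=15+11+14+15=55 → 132/187 = 0.70588
  pt: TP=209, FN=2+4+1+2=9 → 209/218 = 0.95872
Weighted-recall = Σ (supportᵢ/N)·recallᵢ with N=805: (87/805)·0.54023 + (94/805)·0.88298 + (219/805)·0.69406 + (187/805)·0.70588 + (218/805)·0.95872 = 0.7739

0.7739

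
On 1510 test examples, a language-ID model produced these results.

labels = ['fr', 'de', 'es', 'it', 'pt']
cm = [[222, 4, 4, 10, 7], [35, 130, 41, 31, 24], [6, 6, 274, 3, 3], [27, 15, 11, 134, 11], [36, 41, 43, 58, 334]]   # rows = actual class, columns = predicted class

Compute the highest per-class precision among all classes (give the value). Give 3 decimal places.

0.881

Per-class precision (TP/(TP+FP)):
  fr: TP=222, FP=35+6+27+36=104 → 222/326 = 0.6810
  de: TP=130, FP=4+6+15+41=66 → 130/196 = 0.6633
  es: TP=274, FP=4+41+11+43=99 → 274/373 = 0.7346
  it: TP=134, FP=10+31+3+58=102 → 134/236 = 0.5678
  pt: TP=334, FP=7+24+3+11=45 → 334/379 = 0.8813
Highest is class 'pt' with precision = 0.881.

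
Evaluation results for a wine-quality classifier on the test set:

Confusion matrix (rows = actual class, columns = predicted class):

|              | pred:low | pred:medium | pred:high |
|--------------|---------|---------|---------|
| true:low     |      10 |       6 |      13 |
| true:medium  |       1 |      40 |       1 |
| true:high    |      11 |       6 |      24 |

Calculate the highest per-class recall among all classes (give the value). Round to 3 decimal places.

Per-class recall (TP/(TP+FN)):
  low: TP=10, FN=6+13=19 → 10/29 = 0.3448
  medium: TP=40, FN=1+1=2 → 40/42 = 0.9524
  high: TP=24, FN=11+6=17 → 24/41 = 0.5854
Highest is class 'medium' with recall = 0.952.

0.952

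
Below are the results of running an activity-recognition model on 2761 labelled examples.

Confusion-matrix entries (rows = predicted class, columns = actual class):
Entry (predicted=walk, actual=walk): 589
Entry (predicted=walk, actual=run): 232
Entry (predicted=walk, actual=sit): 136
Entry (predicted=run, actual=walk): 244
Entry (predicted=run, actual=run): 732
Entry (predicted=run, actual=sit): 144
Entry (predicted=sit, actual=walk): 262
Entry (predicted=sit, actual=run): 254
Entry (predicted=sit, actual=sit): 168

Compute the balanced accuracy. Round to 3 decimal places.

Balanced accuracy = mean of per-class recall.
  walk: recall = 589/1095 = 0.5379
  run: recall = 732/1218 = 0.6010
  sit: recall = 168/448 = 0.3750
Mean = (0.5379 + 0.6010 + 0.3750) / 3 = 0.505

0.505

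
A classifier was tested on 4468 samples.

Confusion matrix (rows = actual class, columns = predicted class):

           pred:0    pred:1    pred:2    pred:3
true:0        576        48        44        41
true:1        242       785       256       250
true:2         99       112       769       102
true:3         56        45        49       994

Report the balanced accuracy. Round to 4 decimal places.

0.7260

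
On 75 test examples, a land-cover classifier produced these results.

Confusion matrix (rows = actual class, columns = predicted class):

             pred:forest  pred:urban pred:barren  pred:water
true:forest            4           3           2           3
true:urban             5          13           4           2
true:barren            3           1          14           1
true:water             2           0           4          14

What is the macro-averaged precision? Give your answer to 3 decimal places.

Per-class precision (TP/(TP+FP)):
  forest: TP=4, FP=5+3+2=10 → 4/14 = 0.2857
  urban: TP=13, FP=3+1+0=4 → 13/17 = 0.7647
  barren: TP=14, FP=2+4+4=10 → 14/24 = 0.5833
  water: TP=14, FP=3+2+1=6 → 14/20 = 0.7000
Macro-precision = mean = (0.2857 + 0.7647 + 0.5833 + 0.7000) / 4 = 0.583

0.583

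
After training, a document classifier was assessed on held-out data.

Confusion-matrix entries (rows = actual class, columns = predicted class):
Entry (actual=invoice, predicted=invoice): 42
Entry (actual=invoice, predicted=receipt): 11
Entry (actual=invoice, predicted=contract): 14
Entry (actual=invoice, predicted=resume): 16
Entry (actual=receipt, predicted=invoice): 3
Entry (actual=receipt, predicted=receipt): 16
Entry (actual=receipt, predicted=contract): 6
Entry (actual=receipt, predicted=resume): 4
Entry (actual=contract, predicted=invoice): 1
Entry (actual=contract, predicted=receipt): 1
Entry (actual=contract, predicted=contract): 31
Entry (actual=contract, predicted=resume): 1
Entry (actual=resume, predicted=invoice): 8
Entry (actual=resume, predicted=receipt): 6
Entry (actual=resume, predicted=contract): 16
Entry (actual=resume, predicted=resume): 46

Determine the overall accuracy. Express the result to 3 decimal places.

0.608

Accuracy = trace / total = (42+16+31+46=135) / 222 = 135/222 = 0.608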